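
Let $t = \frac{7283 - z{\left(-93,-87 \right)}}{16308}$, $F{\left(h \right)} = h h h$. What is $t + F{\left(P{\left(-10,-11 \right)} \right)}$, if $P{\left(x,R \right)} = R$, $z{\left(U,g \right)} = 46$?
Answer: $- \frac{21698711}{16308} \approx -1330.6$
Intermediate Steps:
$F{\left(h \right)} = h^{3}$ ($F{\left(h \right)} = h^{2} h = h^{3}$)
$t = \frac{7237}{16308}$ ($t = \frac{7283 - 46}{16308} = \left(7283 - 46\right) \frac{1}{16308} = 7237 \cdot \frac{1}{16308} = \frac{7237}{16308} \approx 0.44377$)
$t + F{\left(P{\left(-10,-11 \right)} \right)} = \frac{7237}{16308} + \left(-11\right)^{3} = \frac{7237}{16308} - 1331 = - \frac{21698711}{16308}$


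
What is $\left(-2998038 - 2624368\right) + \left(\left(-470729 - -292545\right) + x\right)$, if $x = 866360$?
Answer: $-4934230$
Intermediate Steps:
$\left(-2998038 - 2624368\right) + \left(\left(-470729 - -292545\right) + x\right) = \left(-2998038 - 2624368\right) + \left(\left(-470729 - -292545\right) + 866360\right) = -5622406 + \left(\left(-470729 + 292545\right) + 866360\right) = -5622406 + \left(-178184 + 866360\right) = -5622406 + 688176 = -4934230$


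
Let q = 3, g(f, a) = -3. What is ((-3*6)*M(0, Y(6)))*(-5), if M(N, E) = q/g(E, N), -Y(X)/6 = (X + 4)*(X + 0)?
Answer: -90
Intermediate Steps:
Y(X) = -6*X*(4 + X) (Y(X) = -6*(X + 4)*(X + 0) = -6*(4 + X)*X = -6*X*(4 + X))
M(N, E) = -1 (M(N, E) = 3/(-3) = 3*(-⅓) = -1)
((-3*6)*M(0, Y(6)))*(-5) = (-3*6*(-1))*(-5) = -18*(-1)*(-5) = 18*(-5) = -90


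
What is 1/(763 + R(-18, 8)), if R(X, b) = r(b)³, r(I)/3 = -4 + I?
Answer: 1/2491 ≈ 0.00040145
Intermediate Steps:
r(I) = -12 + 3*I (r(I) = 3*(-4 + I) = -12 + 3*I)
R(X, b) = (-12 + 3*b)³
1/(763 + R(-18, 8)) = 1/(763 + 27*(-4 + 8)³) = 1/(763 + 27*4³) = 1/(763 + 27*64) = 1/(763 + 1728) = 1/2491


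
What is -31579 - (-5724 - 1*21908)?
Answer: -3947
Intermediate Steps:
-31579 - (-5724 - 1*21908) = -31579 - (-5724 - 21908) = -31579 - 1*(-27632) = -31579 + 27632 = -3947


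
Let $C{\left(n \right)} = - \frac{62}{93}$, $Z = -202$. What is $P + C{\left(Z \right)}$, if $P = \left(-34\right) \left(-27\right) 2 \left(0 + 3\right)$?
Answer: $\frac{16522}{3} \approx 5507.3$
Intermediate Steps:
$C{\left(n \right)} = - \frac{2}{3}$ ($C{\left(n \right)} = \left(-62\right) \frac{1}{93} = - \frac{2}{3}$)
$P = 5508$ ($P = 918 \cdot 2 \cdot 3 = 918 \cdot 6 = 5508$)
$P + C{\left(Z \right)} = 5508 - \frac{2}{3} = \frac{16522}{3}$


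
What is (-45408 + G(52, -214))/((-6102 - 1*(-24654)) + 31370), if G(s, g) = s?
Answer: -22678/24961 ≈ -0.90854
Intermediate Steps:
(-45408 + G(52, -214))/((-6102 - 1*(-24654)) + 31370) = (-45408 + 52)/((-6102 - 1*(-24654)) + 31370) = -45356/((-6102 + 24654) + 31370) = -45356/(18552 + 31370) = -45356/49922 = -45356*1/49922 = -22678/24961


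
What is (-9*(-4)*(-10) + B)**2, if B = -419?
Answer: 606841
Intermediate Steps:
(-9*(-4)*(-10) + B)**2 = (-9*(-4)*(-10) - 419)**2 = (36*(-10) - 419)**2 = (-360 - 419)**2 = (-779)**2 = 606841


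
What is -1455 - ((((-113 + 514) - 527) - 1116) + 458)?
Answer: -671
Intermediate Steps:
-1455 - ((((-113 + 514) - 527) - 1116) + 458) = -1455 - (((401 - 527) - 1116) + 458) = -1455 - ((-126 - 1116) + 458) = -1455 - (-1242 + 458) = -1455 - 1*(-784) = -1455 + 784 = -671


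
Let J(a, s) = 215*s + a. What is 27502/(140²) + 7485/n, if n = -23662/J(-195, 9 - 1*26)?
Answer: 141367213081/115943800 ≈ 1219.3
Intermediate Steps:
J(a, s) = a + 215*s
n = 11831/1925 (n = -23662/(-195 + 215*(9 - 1*26)) = -23662/(-195 + 215*(9 - 26)) = -23662/(-195 + 215*(-17)) = -23662/(-195 - 3655) = -23662/(-3850) = -23662*(-1/3850) = 11831/1925 ≈ 6.1460)
27502/(140²) + 7485/n = 27502/(140²) + 7485/(11831/1925) = 27502/19600 + 7485*(1925/11831) = 27502*(1/19600) + 14408625/11831 = 13751/9800 + 14408625/11831 = 141367213081/115943800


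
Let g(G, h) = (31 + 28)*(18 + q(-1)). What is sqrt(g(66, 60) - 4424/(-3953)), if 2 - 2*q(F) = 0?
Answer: sqrt(17534468361)/3953 ≈ 33.498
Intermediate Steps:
q(F) = 1 (q(F) = 1 - 1/2*0 = 1 + 0 = 1)
g(G, h) = 1121 (g(G, h) = (31 + 28)*(18 + 1) = 59*19 = 1121)
sqrt(g(66, 60) - 4424/(-3953)) = sqrt(1121 - 4424/(-3953)) = sqrt(1121 - 4424*(-1/3953)) = sqrt(1121 + 4424/3953) = sqrt(4435737/3953) = sqrt(17534468361)/3953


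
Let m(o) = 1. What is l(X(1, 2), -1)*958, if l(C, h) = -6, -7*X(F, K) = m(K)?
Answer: -5748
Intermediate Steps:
X(F, K) = -1/7 (X(F, K) = -1/7*1 = -1/7)
l(X(1, 2), -1)*958 = -6*958 = -5748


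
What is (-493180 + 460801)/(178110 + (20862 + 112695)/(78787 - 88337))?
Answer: -103073150/566938981 ≈ -0.18181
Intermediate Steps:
(-493180 + 460801)/(178110 + (20862 + 112695)/(78787 - 88337)) = -32379/(178110 + 133557/(-9550)) = -32379/(178110 + 133557*(-1/9550)) = -32379/(178110 - 133557/9550) = -32379/1700816943/9550 = -32379*9550/1700816943 = -103073150/566938981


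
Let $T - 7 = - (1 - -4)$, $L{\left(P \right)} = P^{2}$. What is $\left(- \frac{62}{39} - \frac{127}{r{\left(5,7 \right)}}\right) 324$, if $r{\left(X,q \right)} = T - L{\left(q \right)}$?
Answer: $\frac{220212}{611} \approx 360.41$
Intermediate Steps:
$T = 2$ ($T = 7 - \left(1 - -4\right) = 7 - \left(1 + 4\right) = 7 - 5 = 2$)
$r{\left(X,q \right)} = 2 - q^{2}$
$\left(- \frac{62}{39} - \frac{127}{r{\left(5,7 \right)}}\right) 324 = \left(- \frac{62}{39} - \frac{127}{2 - 7^{2}}\right) 324 = \left(\left(-62\right) \frac{1}{39} - \frac{127}{2 - 49}\right) 324 = \left(- \frac{62}{39} - \frac{127}{2 - 49}\right) 324 = \left(- \frac{62}{39} - \frac{127}{-47}\right) 324 = \left(- \frac{62}{39} - - \frac{127}{47}\right) 324 = \left(- \frac{62}{39} + \frac{127}{47}\right) 324 = \frac{2039}{1833} \cdot 324 = \frac{220212}{611}$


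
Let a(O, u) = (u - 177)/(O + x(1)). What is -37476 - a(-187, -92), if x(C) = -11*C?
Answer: -7420517/198 ≈ -37477.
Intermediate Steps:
a(O, u) = (-177 + u)/(-11 + O) (a(O, u) = (u - 177)/(O - 11*1) = (-177 + u)/(O - 11) = (-177 + u)/(-11 + O))
-37476 - a(-187, -92) = -37476 - (-177 - 92)/(-11 - 187) = -37476 - (-269)/(-198) = -37476 - (-1)*(-269)/198 = -37476 - 1*269/198 = -37476 - 269/198 = -7420517/198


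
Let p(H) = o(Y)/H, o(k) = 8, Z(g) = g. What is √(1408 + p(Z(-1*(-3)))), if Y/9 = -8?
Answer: 46*√6/3 ≈ 37.559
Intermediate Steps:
Y = -72 (Y = 9*(-8) = -72)
p(H) = 8/H
√(1408 + p(Z(-1*(-3)))) = √(1408 + 8/((-1*(-3)))) = √(1408 + 8/3) = √(4232/3) = 46*√6/3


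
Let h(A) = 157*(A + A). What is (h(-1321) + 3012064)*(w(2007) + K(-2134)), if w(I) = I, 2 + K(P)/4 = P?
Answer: -16978353990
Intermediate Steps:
h(A) = 314*A (h(A) = 157*(2*A) = 314*A)
K(P) = -8 + 4*P
(h(-1321) + 3012064)*(w(2007) + K(-2134)) = (314*(-1321) + 3012064)*(2007 + (-8 + 4*(-2134))) = (-414794 + 3012064)*(2007 + (-8 - 8536)) = 2597270*(2007 - 8544) = 2597270*(-6537) = -16978353990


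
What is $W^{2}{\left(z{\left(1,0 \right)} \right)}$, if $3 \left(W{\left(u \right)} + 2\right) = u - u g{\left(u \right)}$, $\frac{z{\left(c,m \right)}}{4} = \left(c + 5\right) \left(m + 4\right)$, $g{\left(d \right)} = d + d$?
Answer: $37380996$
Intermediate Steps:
$g{\left(d \right)} = 2 d$
$z{\left(c,m \right)} = 4 \left(4 + m\right) \left(5 + c\right)$ ($z{\left(c,m \right)} = 4 \left(c + 5\right) \left(m + 4\right) = 4 \left(5 + c\right) \left(4 + m\right) = 4 \left(4 + m\right) \left(5 + c\right)$)
$W{\left(u \right)} = -2 - \frac{2 u^{2}}{3} + \frac{u}{3}$ ($W{\left(u \right)} = -2 + \frac{u - u 2 u}{3} = -2 + \frac{u - 2 u^{2}}{3} = -2 - \left(- \frac{u}{3} + \frac{2 u^{2}}{3}\right) = -2 - \frac{2 u^{2}}{3} + \frac{u}{3}$)
$W^{2}{\left(z{\left(1,0 \right)} \right)} = \left(-2 - \frac{2 \left(80 + 16 \cdot 1 + 20 \cdot 0 + 4 \cdot 1 \cdot 0\right)^{2}}{3} + \frac{80 + 16 \cdot 1 + 20 \cdot 0 + 4 \cdot 1 \cdot 0}{3}\right)^{2} = \left(-2 - \frac{2 \left(80 + 16 + 0 + 0\right)^{2}}{3} + \frac{80 + 16 + 0 + 0}{3}\right)^{2} = \left(-2 - \frac{2 \cdot 96^{2}}{3} + \frac{1}{3} \cdot 96\right)^{2} = \left(-2 - 6144 + 32\right)^{2} = \left(-6114\right)^{2} = 37380996$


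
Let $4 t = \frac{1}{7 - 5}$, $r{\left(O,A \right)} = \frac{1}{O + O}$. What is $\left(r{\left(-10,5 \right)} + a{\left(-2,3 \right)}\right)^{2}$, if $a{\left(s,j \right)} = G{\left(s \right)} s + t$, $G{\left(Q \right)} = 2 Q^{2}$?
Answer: $\frac{405769}{1600} \approx 253.61$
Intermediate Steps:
$r{\left(O,A \right)} = \frac{1}{2 O}$
$t = \frac{1}{8}$ ($t = \frac{1}{4 \left(7 - 5\right)} = \frac{1}{4 \cdot 2} = \frac{1}{4} \cdot \frac{1}{2} = \frac{1}{8} \approx 0.125$)
$a{\left(s,j \right)} = \frac{1}{8} + 2 s^{3}$ ($a{\left(s,j \right)} = 2 s^{2} s + \frac{1}{8} = 2 s^{3} + \frac{1}{8} = \frac{1}{8} + 2 s^{3}$)
$\left(r{\left(-10,5 \right)} + a{\left(-2,3 \right)}\right)^{2} = \left(\frac{1}{2 \left(-10\right)} + \left(\frac{1}{8} + 2 \left(-2\right)^{3}\right)\right)^{2} = \left(\frac{1}{2} \left(- \frac{1}{10}\right) + \left(\frac{1}{8} + 2 \left(-8\right)\right)\right)^{2} = \left(- \frac{1}{20} + \left(\frac{1}{8} - 16\right)\right)^{2} = \left(- \frac{1}{20} - \frac{127}{8}\right)^{2} = \left(- \frac{637}{40}\right)^{2} = \frac{405769}{1600}$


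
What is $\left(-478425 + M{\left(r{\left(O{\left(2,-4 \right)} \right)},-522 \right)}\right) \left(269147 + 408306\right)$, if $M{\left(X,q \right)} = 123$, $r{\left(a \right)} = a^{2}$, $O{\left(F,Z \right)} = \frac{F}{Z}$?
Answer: $-324027124806$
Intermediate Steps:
$\left(-478425 + M{\left(r{\left(O{\left(2,-4 \right)} \right)},-522 \right)}\right) \left(269147 + 408306\right) = \left(-478425 + 123\right) \left(269147 + 408306\right) = \left(-478302\right) 677453 = -324027124806$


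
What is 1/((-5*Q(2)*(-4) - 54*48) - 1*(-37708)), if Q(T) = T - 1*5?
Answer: 1/35056 ≈ 2.8526e-5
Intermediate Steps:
Q(T) = -5 + T (Q(T) = T - 5 = -5 + T)
1/((-5*Q(2)*(-4) - 54*48) - 1*(-37708)) = 1/((-5*(-5 + 2)*(-4) - 54*48) - 1*(-37708)) = 1/((-5*(-3)*(-4) - 2592) + 37708) = 1/((15*(-4) - 2592) + 37708) = 1/((-60 - 2592) + 37708) = 1/(-2652 + 37708) = 1/35056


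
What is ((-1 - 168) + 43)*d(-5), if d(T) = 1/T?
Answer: 126/5 ≈ 25.200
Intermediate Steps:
((-1 - 168) + 43)*d(-5) = ((-1 - 168) + 43)/(-5) = (-169 + 43)*(-⅕) = -126*(-⅕) = 126/5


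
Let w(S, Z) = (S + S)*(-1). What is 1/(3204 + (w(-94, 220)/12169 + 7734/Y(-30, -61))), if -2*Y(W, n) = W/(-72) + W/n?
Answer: -8092385/111856300784 ≈ -7.2346e-5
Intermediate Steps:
w(S, Z) = -2*S (w(S, Z) = (2*S)*(-1) = -2*S)
Y(W, n) = W/144 - W/(2*n) (Y(W, n) = -(W/(-72) + W/n)/2 = -(W*(-1/72) + W/n)/2 = -(-W/72 + W/n)/2 = W/144 - W/(2*n))
1/(3204 + (w(-94, 220)/12169 + 7734/Y(-30, -61))) = 1/(3204 + (-2*(-94)/12169 + 7734/(((1/144)*(-30)*(-72 - 61)/(-61))))) = 1/(3204 + (188*(1/12169) + 7734/(((1/144)*(-30)*(-1/61)*(-133))))) = 1/(3204 + (188/12169 + 7734/(-665/1464))) = 1/(3204 + (188/12169 + 7734*(-1464/665))) = 1/(3204 + (188/12169 - 11322576/665)) = 1/(3204 - 137784302324/8092385) = 1/(-111856300784/8092385) = -8092385/111856300784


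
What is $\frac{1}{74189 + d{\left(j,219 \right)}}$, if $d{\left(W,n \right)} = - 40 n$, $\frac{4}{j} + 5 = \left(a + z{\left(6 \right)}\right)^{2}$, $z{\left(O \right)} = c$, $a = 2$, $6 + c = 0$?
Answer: $\frac{1}{65429} \approx 1.5284 \cdot 10^{-5}$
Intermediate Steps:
$c = -6$ ($c = -6 + 0 = -6$)
$z{\left(O \right)} = -6$
$j = \frac{4}{11}$ ($j = \frac{4}{-5 + \left(2 - 6\right)^{2}} = \frac{4}{-5 + \left(-4\right)^{2}} = \frac{4}{-5 + 16} = \frac{4}{11} \approx 0.36364$)
$\frac{1}{74189 + d{\left(j,219 \right)}} = \frac{1}{74189 - 8760} = \frac{1}{65429}$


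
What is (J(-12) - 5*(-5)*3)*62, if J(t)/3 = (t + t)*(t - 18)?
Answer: 138570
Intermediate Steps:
J(t) = 6*t*(-18 + t) (J(t) = 3*((t + t)*(t - 18)) = 3*((2*t)*(-18 + t)) = 3*(2*t*(-18 + t)) = 6*t*(-18 + t))
(J(-12) - 5*(-5)*3)*62 = (6*(-12)*(-18 - 12) - 5*(-5)*3)*62 = (6*(-12)*(-30) + 25*3)*62 = (2160 + 75)*62 = 2235*62 = 138570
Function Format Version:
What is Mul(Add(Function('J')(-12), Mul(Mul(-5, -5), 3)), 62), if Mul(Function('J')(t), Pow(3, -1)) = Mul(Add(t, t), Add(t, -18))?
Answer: 138570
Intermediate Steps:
Function('J')(t) = Mul(6, t, Add(-18, t)) (Function('J')(t) = Mul(3, Mul(Add(t, t), Add(t, -18))) = Mul(3, Mul(Mul(2, t), Add(-18, t))) = Mul(3, Mul(2, t, Add(-18, t))) = Mul(6, t, Add(-18, t)))
Mul(Add(Function('J')(-12), Mul(Mul(-5, -5), 3)), 62) = Mul(Add(Mul(6, -12, Add(-18, -12)), Mul(Mul(-5, -5), 3)), 62) = Mul(Add(Mul(6, -12, -30), Mul(25, 3)), 62) = Mul(Add(2160, 75), 62) = Mul(2235, 62) = 138570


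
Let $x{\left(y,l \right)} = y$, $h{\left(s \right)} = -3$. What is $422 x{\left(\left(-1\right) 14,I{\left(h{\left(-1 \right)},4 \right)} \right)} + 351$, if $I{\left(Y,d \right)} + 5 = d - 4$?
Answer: $-5557$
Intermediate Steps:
$I{\left(Y,d \right)} = -9 + d$ ($I{\left(Y,d \right)} = -5 + \left(d - 4\right) = -5 + \left(-4 + d\right) = -9 + d$)
$422 x{\left(\left(-1\right) 14,I{\left(h{\left(-1 \right)},4 \right)} \right)} + 351 = 422 \left(\left(-1\right) 14\right) + 351 = 422 \left(-14\right) + 351 = -5908 + 351 = -5557$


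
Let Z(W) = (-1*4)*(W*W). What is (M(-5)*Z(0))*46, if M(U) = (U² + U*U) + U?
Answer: 0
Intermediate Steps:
Z(W) = -4*W²
M(U) = U + 2*U² (M(U) = (U² + U²) + U = 2*U² + U = U + 2*U²)
(M(-5)*Z(0))*46 = ((-5*(1 + 2*(-5)))*(-4*0²))*46 = ((-5*(1 - 10))*(-4*0))*46 = (-5*(-9)*0)*46 = (45*0)*46 = 0*46 = 0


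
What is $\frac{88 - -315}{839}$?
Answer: $\frac{403}{839} \approx 0.48033$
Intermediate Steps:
$\frac{88 - -315}{839} = \left(88 + 315\right) \frac{1}{839} = 403 \cdot \frac{1}{839} = \frac{403}{839}$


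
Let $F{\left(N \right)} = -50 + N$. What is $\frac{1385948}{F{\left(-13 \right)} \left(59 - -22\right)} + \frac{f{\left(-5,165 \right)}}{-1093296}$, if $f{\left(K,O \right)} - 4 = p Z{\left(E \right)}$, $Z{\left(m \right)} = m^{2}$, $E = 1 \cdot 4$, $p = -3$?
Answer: $- \frac{126270931673}{464924124} \approx -271.59$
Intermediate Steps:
$E = 4$
$f{\left(K,O \right)} = -44$ ($f{\left(K,O \right)} = 4 - 3 \cdot 4^{2} = 4 - 48 = -44$)
$\frac{1385948}{F{\left(-13 \right)} \left(59 - -22\right)} + \frac{f{\left(-5,165 \right)}}{-1093296} = \frac{1385948}{\left(-50 - 13\right) \left(59 - -22\right)} - \frac{44}{-1093296} = \frac{1385948}{\left(-63\right) \left(59 + 22\right)} - - \frac{11}{273324} = \frac{1385948}{\left(-63\right) 81} + \frac{11}{273324} = \frac{1385948}{-5103} + \frac{11}{273324} = 1385948 \left(- \frac{1}{5103}\right) + \frac{11}{273324} = - \frac{1385948}{5103} + \frac{11}{273324} = - \frac{126270931673}{464924124}$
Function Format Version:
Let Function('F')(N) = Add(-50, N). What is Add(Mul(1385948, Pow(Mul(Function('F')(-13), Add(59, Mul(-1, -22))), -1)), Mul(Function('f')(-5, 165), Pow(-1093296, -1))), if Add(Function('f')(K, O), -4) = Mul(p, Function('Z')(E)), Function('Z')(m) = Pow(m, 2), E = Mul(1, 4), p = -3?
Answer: Rational(-126270931673, 464924124) ≈ -271.59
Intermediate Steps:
E = 4
Function('f')(K, O) = -44 (Function('f')(K, O) = Add(4, Mul(-3, Pow(4, 2))) = Add(4, Mul(-3, 16)) = Add(4, -48) = -44)
Add(Mul(1385948, Pow(Mul(Function('F')(-13), Add(59, Mul(-1, -22))), -1)), Mul(Function('f')(-5, 165), Pow(-1093296, -1))) = Add(Mul(1385948, Pow(Mul(Add(-50, -13), Add(59, Mul(-1, -22))), -1)), Mul(-44, Pow(-1093296, -1))) = Add(Mul(1385948, Pow(Mul(-63, Add(59, 22)), -1)), Mul(-44, Rational(-1, 1093296))) = Add(Mul(1385948, Pow(Mul(-63, 81), -1)), Rational(11, 273324)) = Add(Mul(1385948, Pow(-5103, -1)), Rational(11, 273324)) = Add(Mul(1385948, Rational(-1, 5103)), Rational(11, 273324)) = Add(Rational(-1385948, 5103), Rational(11, 273324)) = Rational(-126270931673, 464924124)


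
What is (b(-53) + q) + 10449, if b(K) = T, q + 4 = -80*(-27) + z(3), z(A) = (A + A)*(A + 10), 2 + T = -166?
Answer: 12515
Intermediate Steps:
T = -168 (T = -2 - 166 = -168)
z(A) = 2*A*(10 + A) (z(A) = (2*A)*(10 + A) = 2*A*(10 + A))
q = 2234 (q = -4 + (-80*(-27) + 2*3*(10 + 3)) = -4 + (2160 + 2*3*13) = -4 + (2160 + 78) = -4 + 2238 = 2234)
b(K) = -168
(b(-53) + q) + 10449 = (-168 + 2234) + 10449 = 2066 + 10449 = 12515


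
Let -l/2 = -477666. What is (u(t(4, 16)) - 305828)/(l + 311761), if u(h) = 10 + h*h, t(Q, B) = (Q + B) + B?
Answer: -304522/1267093 ≈ -0.24033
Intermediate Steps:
l = 955332 (l = -2*(-477666) = 955332)
t(Q, B) = Q + 2*B (t(Q, B) = (B + Q) + B = Q + 2*B)
u(h) = 10 + h²
(u(t(4, 16)) - 305828)/(l + 311761) = ((10 + (4 + 2*16)²) - 305828)/(955332 + 311761) = ((10 + (4 + 32)²) - 305828)/1267093 = ((10 + 36²) - 305828)*(1/1267093) = ((10 + 1296) - 305828)*(1/1267093) = (1306 - 305828)*(1/1267093) = -304522*1/1267093 = -304522/1267093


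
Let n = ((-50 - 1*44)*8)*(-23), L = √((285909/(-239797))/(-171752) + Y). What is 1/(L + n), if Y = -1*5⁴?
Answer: 712346385693824/12320768827969058995 - 2*I*√265039814070649695620326/12320768827969058995 ≈ 5.7817e-5 - 8.3569e-8*I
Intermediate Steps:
Y = -625 (Y = -1*625 = -625)
L = I*√265039814070649695620326/20592807172 (L = √((285909/(-239797))/(-171752) - 625) = √((285909*(-1/239797))*(-1/171752) - 625) = √(-285909/239797*(-1/171752) - 625) = √(285909/41185614344 - 625) = √(-25741008679091/41185614344) = I*√265039814070649695620326/20592807172 ≈ 25.0*I)
n = 17296 (n = ((-50 - 44)*8)*(-23) = -94*8*(-23) = -752*(-23) = 17296)
1/(L + n) = 1/(I*√265039814070649695620326/20592807172 + 17296) = 1/(17296 + I*√265039814070649695620326/20592807172)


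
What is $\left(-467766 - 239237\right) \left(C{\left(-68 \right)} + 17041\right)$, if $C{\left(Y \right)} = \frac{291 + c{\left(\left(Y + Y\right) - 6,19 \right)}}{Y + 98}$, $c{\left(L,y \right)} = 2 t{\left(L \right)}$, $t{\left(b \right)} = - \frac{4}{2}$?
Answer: $- \frac{361644053551}{30} \approx -1.2055 \cdot 10^{10}$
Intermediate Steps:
$t{\left(b \right)} = -2$ ($t{\left(b \right)} = \left(-4\right) \frac{1}{2} = -2$)
$c{\left(L,y \right)} = -4$ ($c{\left(L,y \right)} = 2 \left(-2\right) = -4$)
$C{\left(Y \right)} = \frac{287}{98 + Y}$ ($C{\left(Y \right)} = \frac{291 - 4}{Y + 98} = \frac{287}{98 + Y}$)
$\left(-467766 - 239237\right) \left(C{\left(-68 \right)} + 17041\right) = \left(-467766 - 239237\right) \left(\frac{287}{98 - 68} + 17041\right) = - 707003 \left(\frac{287}{30} + 17041\right) = \left(-707003\right) \frac{511517}{30} = - \frac{361644053551}{30}$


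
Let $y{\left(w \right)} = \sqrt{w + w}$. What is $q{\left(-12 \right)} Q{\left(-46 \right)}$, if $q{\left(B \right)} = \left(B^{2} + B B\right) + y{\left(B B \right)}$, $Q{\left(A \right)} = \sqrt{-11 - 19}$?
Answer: $12 i \sqrt{30} \left(24 + \sqrt{2}\right) \approx 1670.4 i$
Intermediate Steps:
$y{\left(w \right)} = \sqrt{2} \sqrt{w}$ ($y{\left(w \right)} = \sqrt{2 w} = \sqrt{2} \sqrt{w}$)
$Q{\left(A \right)} = i \sqrt{30}$ ($Q{\left(A \right)} = \sqrt{-30} = i \sqrt{30}$)
$q{\left(B \right)} = 2 B^{2} + \sqrt{2} \sqrt{B^{2}}$ ($q{\left(B \right)} = \left(B^{2} + B B\right) + \sqrt{2} \sqrt{B B} = \left(B^{2} + B^{2}\right) + \sqrt{2} \sqrt{B^{2}} = 2 B^{2} + \sqrt{2} \sqrt{B^{2}}$)
$q{\left(-12 \right)} Q{\left(-46 \right)} = \left(2 \left(-12\right)^{2} + \sqrt{2} \sqrt{\left(-12\right)^{2}}\right) i \sqrt{30} = \left(2 \cdot 144 + \sqrt{2} \sqrt{144}\right) i \sqrt{30} = \left(288 + \sqrt{2} \cdot 12\right) i \sqrt{30} = \left(288 + 12 \sqrt{2}\right) i \sqrt{30} = i \sqrt{30} \left(288 + 12 \sqrt{2}\right)$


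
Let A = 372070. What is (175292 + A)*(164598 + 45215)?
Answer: 114843663306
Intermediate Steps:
(175292 + A)*(164598 + 45215) = (175292 + 372070)*(164598 + 45215) = 547362*209813 = 114843663306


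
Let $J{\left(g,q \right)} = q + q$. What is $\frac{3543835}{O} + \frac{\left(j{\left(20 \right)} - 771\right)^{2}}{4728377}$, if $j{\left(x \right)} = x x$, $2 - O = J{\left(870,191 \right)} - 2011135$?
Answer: $\frac{3406670046950}{1901521538927} \approx 1.7915$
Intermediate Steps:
$J{\left(g,q \right)} = 2 q$
$O = 2010755$ ($O = 2 - \left(2 \cdot 191 - 2011135\right) = 2 - \left(382 - 2011135\right) = 2 - -2010753 = 2 + 2010753 = 2010755$)
$j{\left(x \right)} = x^{2}$
$\frac{3543835}{O} + \frac{\left(j{\left(20 \right)} - 771\right)^{2}}{4728377} = \frac{3543835}{2010755} + \frac{\left(20^{2} - 771\right)^{2}}{4728377} = 3543835 \cdot \frac{1}{2010755} + \left(400 - 771\right)^{2} \cdot \frac{1}{4728377} = \frac{708767}{402151} + \left(-371\right)^{2} \cdot \frac{1}{4728377} = \frac{708767}{402151} + 137641 \cdot \frac{1}{4728377} = \frac{708767}{402151} + \frac{137641}{4728377} = \frac{3406670046950}{1901521538927}$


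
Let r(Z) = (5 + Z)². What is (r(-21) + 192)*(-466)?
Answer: -208768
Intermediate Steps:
(r(-21) + 192)*(-466) = ((5 - 21)² + 192)*(-466) = ((-16)² + 192)*(-466) = (256 + 192)*(-466) = 448*(-466) = -208768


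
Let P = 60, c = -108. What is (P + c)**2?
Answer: 2304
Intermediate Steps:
(P + c)**2 = (60 - 108)**2 = (-48)**2 = 2304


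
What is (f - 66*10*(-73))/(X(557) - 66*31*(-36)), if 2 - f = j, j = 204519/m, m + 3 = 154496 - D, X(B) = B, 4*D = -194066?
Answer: 19562398420/30131888047 ≈ 0.64923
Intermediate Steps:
D = -97033/2 (D = (1/4)*(-194066) = -97033/2 ≈ -48517.)
m = 406019/2 (m = -3 + (154496 - 1*(-97033/2)) = -3 + (154496 + 97033/2) = -3 + 406025/2 = 406019/2 ≈ 2.0301e+5)
j = 409038/406019 (j = 204519/(406019/2) = 204519*(2/406019) = 409038/406019 ≈ 1.0074)
f = 403000/406019 (f = 2 - 1*409038/406019 = 2 - 409038/406019 = 403000/406019 ≈ 0.99256)
(f - 66*10*(-73))/(X(557) - 66*31*(-36)) = (403000/406019 - 66*10*(-73))/(557 - 66*31*(-36)) = (403000/406019 - 660*(-73))/(557 - 2046*(-36)) = (403000/406019 + 48180)/(557 + 73656) = (19562398420/406019)/74213 = (19562398420/406019)*(1/74213) = 19562398420/30131888047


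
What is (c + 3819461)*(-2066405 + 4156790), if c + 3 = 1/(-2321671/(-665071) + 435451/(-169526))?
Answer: 15094055231743828212972/1890504835 ≈ 7.9841e+12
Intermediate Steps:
c = -18107861039/9452524175 (c = -3 + 1/(-2321671/(-665071) + 435451/(-169526)) = -3 + 1/(-2321671*(-1/665071) + 435451*(-1/169526)) = -3 + 1/(211061/60461 - 435451/169526) = -3 + 1/(9452524175/10249711486) = -3 + 10249711486/9452524175 = -18107861039/9452524175 ≈ -1.9157)
(c + 3819461)*(-2066405 + 4156790) = (-18107861039/9452524175 + 3819461)*(-2066405 + 4156790) = (36103529330108636/9452524175)*2090385 = 15094055231743828212972/1890504835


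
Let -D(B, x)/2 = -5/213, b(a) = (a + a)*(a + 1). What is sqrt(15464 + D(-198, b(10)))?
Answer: sqrt(701588346)/213 ≈ 124.35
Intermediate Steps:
b(a) = 2*a*(1 + a) (b(a) = (2*a)*(1 + a) = 2*a*(1 + a))
D(B, x) = 10/213 (D(B, x) = -(-10)/213 = -2*(-5/213) = 10/213)
sqrt(15464 + D(-198, b(10))) = sqrt(15464 + 10/213) = sqrt(3293842/213) = sqrt(701588346)/213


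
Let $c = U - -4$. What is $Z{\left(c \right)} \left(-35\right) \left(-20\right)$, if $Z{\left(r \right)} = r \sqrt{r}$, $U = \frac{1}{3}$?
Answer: $\frac{9100 \sqrt{39}}{9} \approx 6314.4$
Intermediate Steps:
$U = \frac{1}{3} \approx 0.33333$
$c = \frac{13}{3}$ ($c = \frac{1}{3} - -4 = \frac{1}{3} + 4 = \frac{13}{3} \approx 4.3333$)
$Z{\left(r \right)} = r^{\frac{3}{2}}$
$Z{\left(c \right)} \left(-35\right) \left(-20\right) = \left(\frac{13}{3}\right)^{\frac{3}{2}} \left(-35\right) \left(-20\right) = \frac{13 \sqrt{39}}{9} \left(-35\right) \left(-20\right) = - \frac{455 \sqrt{39}}{9} \left(-20\right) = \frac{9100 \sqrt{39}}{9}$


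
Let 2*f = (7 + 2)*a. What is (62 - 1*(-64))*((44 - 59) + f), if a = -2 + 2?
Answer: -1890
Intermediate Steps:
a = 0
f = 0 (f = ((7 + 2)*0)/2 = (9*0)/2 = (½)*0 = 0)
(62 - 1*(-64))*((44 - 59) + f) = (62 - 1*(-64))*((44 - 59) + 0) = (62 + 64)*(-15 + 0) = 126*(-15) = -1890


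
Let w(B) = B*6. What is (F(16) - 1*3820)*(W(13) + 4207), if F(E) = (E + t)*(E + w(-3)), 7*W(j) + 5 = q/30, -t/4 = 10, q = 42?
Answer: -555340244/35 ≈ -1.5867e+7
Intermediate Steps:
w(B) = 6*B
t = -40 (t = -4*10 = -40)
W(j) = -18/35 (W(j) = -5/7 + (42/30)/7 = -5/7 + (42*(1/30))/7 = -5/7 + (⅐)*(7/5) = -5/7 + ⅕ = -18/35)
F(E) = (-40 + E)*(-18 + E) (F(E) = (E - 40)*(E + 6*(-3)) = (-40 + E)*(E - 18) = (-40 + E)*(-18 + E))
(F(16) - 1*3820)*(W(13) + 4207) = ((720 + 16² - 58*16) - 1*3820)*(-18/35 + 4207) = ((720 + 256 - 928) - 3820)*(147227/35) = (48 - 3820)*(147227/35) = -3772*147227/35 = -555340244/35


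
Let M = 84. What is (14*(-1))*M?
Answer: -1176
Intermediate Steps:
(14*(-1))*M = (14*(-1))*84 = -14*84 = -1176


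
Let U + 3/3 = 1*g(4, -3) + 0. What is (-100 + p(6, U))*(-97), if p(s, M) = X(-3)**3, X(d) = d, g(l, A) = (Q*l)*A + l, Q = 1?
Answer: 12319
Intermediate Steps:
g(l, A) = l + A*l (g(l, A) = (1*l)*A + l = l*A + l = A*l + l = l + A*l)
U = -9 (U = -1 + (1*(4*(1 - 3)) + 0) = -1 + (1*(4*(-2)) + 0) = -1 + (1*(-8) + 0) = -1 + (-8 + 0) = -1 - 8 = -9)
p(s, M) = -27 (p(s, M) = (-3)**3 = -27)
(-100 + p(6, U))*(-97) = (-100 - 27)*(-97) = -127*(-97) = 12319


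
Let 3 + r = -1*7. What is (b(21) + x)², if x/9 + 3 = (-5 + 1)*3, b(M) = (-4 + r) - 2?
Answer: 22801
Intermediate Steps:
r = -10 (r = -3 - 1*7 = -3 - 7 = -10)
b(M) = -16 (b(M) = (-4 - 10) - 2 = -14 - 2 = -16)
x = -135 (x = -27 + 9*((-5 + 1)*3) = -27 + 9*(-4*3) = -27 + 9*(-12) = -27 - 108 = -135)
(b(21) + x)² = (-16 - 135)² = (-151)² = 22801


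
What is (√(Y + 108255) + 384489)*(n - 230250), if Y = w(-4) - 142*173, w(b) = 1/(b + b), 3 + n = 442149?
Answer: 81471681144 + 52974*√1339022 ≈ 8.1533e+10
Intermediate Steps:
n = 442146 (n = -3 + 442149 = 442146)
w(b) = 1/(2*b)
Y = -196529/8 (Y = (½)/(-4) - 142*173 = (½)*(-¼) - 24566 = -⅛ - 24566 = -196529/8 ≈ -24566.)
(√(Y + 108255) + 384489)*(n - 230250) = (√(-196529/8 + 108255) + 384489)*(442146 - 230250) = (√(669511/8) + 384489)*211896 = (√1339022/4 + 384489)*211896 = (384489 + √1339022/4)*211896 = 81471681144 + 52974*√1339022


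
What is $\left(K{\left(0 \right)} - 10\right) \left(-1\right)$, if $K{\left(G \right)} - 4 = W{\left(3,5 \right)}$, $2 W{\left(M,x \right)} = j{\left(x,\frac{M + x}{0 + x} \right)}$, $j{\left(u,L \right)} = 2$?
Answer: $5$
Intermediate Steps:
$W{\left(M,x \right)} = 1$ ($W{\left(M,x \right)} = \frac{1}{2} \cdot 2 = 1$)
$K{\left(G \right)} = 5$ ($K{\left(G \right)} = 4 + 1 = 5$)
$\left(K{\left(0 \right)} - 10\right) \left(-1\right) = \left(5 - 10\right) \left(-1\right) = \left(-5\right) \left(-1\right) = 5$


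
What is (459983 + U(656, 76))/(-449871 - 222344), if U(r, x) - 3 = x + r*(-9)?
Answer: -454158/672215 ≈ -0.67561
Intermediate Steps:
U(r, x) = 3 + x - 9*r (U(r, x) = 3 + (x + r*(-9)) = 3 + (x - 9*r) = 3 + x - 9*r)
(459983 + U(656, 76))/(-449871 - 222344) = (459983 + (3 + 76 - 9*656))/(-449871 - 222344) = (459983 + (3 + 76 - 5904))/(-672215) = (459983 - 5825)*(-1/672215) = 454158*(-1/672215) = -454158/672215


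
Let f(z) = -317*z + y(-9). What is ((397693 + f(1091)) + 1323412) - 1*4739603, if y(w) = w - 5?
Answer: -3364359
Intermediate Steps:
y(w) = -5 + w
f(z) = -14 - 317*z (f(z) = -317*z + (-5 - 9) = -317*z - 14 = -14 - 317*z)
((397693 + f(1091)) + 1323412) - 1*4739603 = ((397693 + (-14 - 317*1091)) + 1323412) - 1*4739603 = ((397693 + (-14 - 345847)) + 1323412) - 4739603 = ((397693 - 345861) + 1323412) - 4739603 = (51832 + 1323412) - 4739603 = 1375244 - 4739603 = -3364359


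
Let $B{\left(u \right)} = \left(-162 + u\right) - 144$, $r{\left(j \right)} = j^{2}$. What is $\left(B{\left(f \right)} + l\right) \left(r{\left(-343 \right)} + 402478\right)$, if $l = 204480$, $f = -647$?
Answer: $105859887929$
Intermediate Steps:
$B{\left(u \right)} = -306 + u$
$\left(B{\left(f \right)} + l\right) \left(r{\left(-343 \right)} + 402478\right) = \left(\left(-306 - 647\right) + 204480\right) \left(\left(-343\right)^{2} + 402478\right) = \left(-953 + 204480\right) \left(117649 + 402478\right) = 203527 \cdot 520127 = 105859887929$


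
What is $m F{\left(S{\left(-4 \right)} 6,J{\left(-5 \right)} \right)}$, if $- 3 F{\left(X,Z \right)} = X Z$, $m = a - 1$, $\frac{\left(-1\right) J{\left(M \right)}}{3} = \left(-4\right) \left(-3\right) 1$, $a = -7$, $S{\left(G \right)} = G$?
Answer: $2304$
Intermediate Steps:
$J{\left(M \right)} = -36$ ($J{\left(M \right)} = - 3 \left(-4\right) \left(-3\right) 1 = - 3 \cdot 12 \cdot 1 = \left(-3\right) 12 = -36$)
$m = -8$ ($m = -7 - 1 = -8$)
$F{\left(X,Z \right)} = - \frac{X Z}{3}$
$m F{\left(S{\left(-4 \right)} 6,J{\left(-5 \right)} \right)} = - 8 \left(\left(- \frac{1}{3}\right) \left(\left(-4\right) 6\right) \left(-36\right)\right) = - 8 \left(\left(- \frac{1}{3}\right) \left(-24\right) \left(-36\right)\right) = \left(-8\right) \left(-288\right) = 2304$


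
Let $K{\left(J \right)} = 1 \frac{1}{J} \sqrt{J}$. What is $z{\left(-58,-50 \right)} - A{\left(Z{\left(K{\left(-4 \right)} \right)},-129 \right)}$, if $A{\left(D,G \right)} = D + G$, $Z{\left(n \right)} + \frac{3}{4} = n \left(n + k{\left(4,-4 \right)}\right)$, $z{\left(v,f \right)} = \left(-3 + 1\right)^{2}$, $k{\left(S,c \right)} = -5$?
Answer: $134 - \frac{5 i}{2} \approx 134.0 - 2.5 i$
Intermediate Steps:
$K{\left(J \right)} = \frac{1}{\sqrt{J}}$ ($K{\left(J \right)} = \frac{\sqrt{J}}{J} = \frac{1}{\sqrt{J}}$)
$z{\left(v,f \right)} = 4$ ($z{\left(v,f \right)} = \left(-2\right)^{2} = 4$)
$Z{\left(n \right)} = - \frac{3}{4} + n \left(-5 + n\right)$ ($Z{\left(n \right)} = - \frac{3}{4} + n \left(n - 5\right) = - \frac{3}{4} + n \left(-5 + n\right)$)
$z{\left(-58,-50 \right)} - A{\left(Z{\left(K{\left(-4 \right)} \right)},-129 \right)} = 4 - \left(\left(- \frac{3}{4} + \left(\frac{1}{\sqrt{-4}}\right)^{2} - \frac{5}{2 i}\right) - 129\right) = 4 - \left(\left(- \frac{3}{4} + \left(- \frac{i}{2}\right)^{2} - 5 \left(- \frac{i}{2}\right)\right) - 129\right) = 4 - \left(\left(- \frac{3}{4} - \frac{1}{4} + \frac{5 i}{2}\right) - 129\right) = 4 - \left(\left(-1 + \frac{5 i}{2}\right) - 129\right) = 4 - \left(-130 + \frac{5 i}{2}\right) = 4 + \left(130 - \frac{5 i}{2}\right) = 134 - \frac{5 i}{2}$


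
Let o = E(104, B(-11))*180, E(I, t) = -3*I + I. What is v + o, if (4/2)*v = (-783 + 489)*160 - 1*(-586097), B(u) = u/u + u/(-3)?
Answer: 464177/2 ≈ 2.3209e+5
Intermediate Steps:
B(u) = 1 - u/3 (B(u) = 1 + u*(-⅓) = 1 - u/3)
v = 539057/2 (v = ((-783 + 489)*160 - 1*(-586097))/2 = (-294*160 + 586097)/2 = (-47040 + 586097)/2 = (½)*539057 = 539057/2 ≈ 2.6953e+5)
E(I, t) = -2*I
o = -37440 (o = -2*104*180 = -208*180 = -37440)
v + o = 539057/2 - 37440 = 464177/2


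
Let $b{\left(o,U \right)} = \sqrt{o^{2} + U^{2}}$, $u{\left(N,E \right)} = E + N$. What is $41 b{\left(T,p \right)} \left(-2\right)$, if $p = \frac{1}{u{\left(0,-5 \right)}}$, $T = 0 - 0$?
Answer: $- \frac{82}{5} \approx -16.4$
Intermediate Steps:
$T = 0$ ($T = 0 + 0 = 0$)
$p = - \frac{1}{5}$ ($p = \frac{1}{-5 + 0} = \frac{1}{-5} = - \frac{1}{5} \approx -0.2$)
$b{\left(o,U \right)} = \sqrt{U^{2} + o^{2}}$
$41 b{\left(T,p \right)} \left(-2\right) = 41 \sqrt{\left(- \frac{1}{5}\right)^{2} + 0^{2}} \left(-2\right) = 41 \sqrt{\frac{1}{25} + 0} \left(-2\right) = \frac{41}{5} \left(-2\right) = - \frac{82}{5}$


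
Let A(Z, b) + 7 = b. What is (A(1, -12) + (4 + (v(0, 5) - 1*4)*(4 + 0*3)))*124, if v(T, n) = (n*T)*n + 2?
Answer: -2852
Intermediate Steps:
v(T, n) = 2 + T*n**2 (v(T, n) = (T*n)*n + 2 = T*n**2 + 2 = 2 + T*n**2)
A(Z, b) = -7 + b
(A(1, -12) + (4 + (v(0, 5) - 1*4)*(4 + 0*3)))*124 = ((-7 - 12) + (4 + ((2 + 0*5**2) - 1*4)*(4 + 0*3)))*124 = (-19 + (4 + ((2 + 0*25) - 4)*(4 + 0)))*124 = (-19 + (4 + ((2 + 0) - 4)*4))*124 = (-19 + (4 + (2 - 4)*4))*124 = (-19 + (4 - 2*4))*124 = (-19 + (4 - 8))*124 = (-19 - 4)*124 = -23*124 = -2852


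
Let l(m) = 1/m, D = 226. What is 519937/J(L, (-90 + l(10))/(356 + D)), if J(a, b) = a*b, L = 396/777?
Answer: -5937444205/899 ≈ -6.6045e+6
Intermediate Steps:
L = 132/259 (L = 396*(1/777) = 132/259 ≈ 0.50965)
519937/J(L, (-90 + l(10))/(356 + D)) = 519937/((132*((-90 + 1/10)/(356 + 226))/259)) = 519937/((132*((-90 + 1/10)/582)/259)) = 519937/((132*(-899/10*1/582)/259)) = 519937/(((132/259)*(-899/5820))) = 519937/(-9889/125615) = 519937*(-125615/9889) = -5937444205/899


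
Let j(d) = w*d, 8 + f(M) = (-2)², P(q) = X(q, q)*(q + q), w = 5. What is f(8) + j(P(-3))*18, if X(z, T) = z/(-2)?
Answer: -814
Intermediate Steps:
X(z, T) = -z/2 (X(z, T) = z*(-½) = -z/2)
P(q) = -q² (P(q) = (-q/2)*(q + q) = (-q/2)*(2*q) = -q²)
f(M) = -4 (f(M) = -8 + (-2)² = -8 + 4 = -4)
j(d) = 5*d
f(8) + j(P(-3))*18 = -4 + (5*(-1*(-3)²))*18 = -4 + (5*(-1*9))*18 = -4 + (5*(-9))*18 = -4 - 45*18 = -4 - 810 = -814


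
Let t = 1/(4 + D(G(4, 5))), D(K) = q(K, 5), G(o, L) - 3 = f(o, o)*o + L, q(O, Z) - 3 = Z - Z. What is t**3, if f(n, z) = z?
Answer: 1/343 ≈ 0.0029155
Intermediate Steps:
q(O, Z) = 3 (q(O, Z) = 3 + (Z - Z) = 3 + 0 = 3)
G(o, L) = 3 + L + o**2 (G(o, L) = 3 + (o*o + L) = 3 + (o**2 + L) = 3 + (L + o**2) = 3 + L + o**2)
D(K) = 3
t = 1/7 (t = 1/(4 + 3) = 1/7 ≈ 0.14286)
t**3 = (1/7)**3 = 1/343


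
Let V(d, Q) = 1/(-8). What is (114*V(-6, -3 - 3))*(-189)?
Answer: 10773/4 ≈ 2693.3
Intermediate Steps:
V(d, Q) = -⅛
(114*V(-6, -3 - 3))*(-189) = (114*(-⅛))*(-189) = -57/4*(-189) = 10773/4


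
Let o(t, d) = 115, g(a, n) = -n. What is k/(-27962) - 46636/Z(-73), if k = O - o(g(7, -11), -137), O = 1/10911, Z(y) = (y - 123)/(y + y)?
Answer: -6333343471516/182311899 ≈ -34739.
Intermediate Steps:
Z(y) = (-123 + y)/(2*y) (Z(y) = (-123 + y)/((2*y)) = (-123 + y)*(1/(2*y)) = (-123 + y)/(2*y))
O = 1/10911 ≈ 9.1651e-5
k = -1254764/10911 (k = 1/10911 - 1*115 = 1/10911 - 115 = -1254764/10911 ≈ -115.00)
k/(-27962) - 46636/Z(-73) = -1254764/10911/(-27962) - 46636*(-146/(-123 - 73)) = -1254764/10911*(-1/27962) - 46636/((½)*(-1/73)*(-196)) = 15302/3720651 - 46636/98/73 = 15302/3720651 - 46636*73/98 = 15302/3720651 - 1702214/49 = -6333343471516/182311899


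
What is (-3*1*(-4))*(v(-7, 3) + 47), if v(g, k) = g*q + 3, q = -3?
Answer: 852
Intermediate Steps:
v(g, k) = 3 - 3*g (v(g, k) = g*(-3) + 3 = -3*g + 3 = 3 - 3*g)
(-3*1*(-4))*(v(-7, 3) + 47) = (-3*1*(-4))*((3 - 3*(-7)) + 47) = (-3*(-4))*((3 + 21) + 47) = 12*(24 + 47) = 12*71 = 852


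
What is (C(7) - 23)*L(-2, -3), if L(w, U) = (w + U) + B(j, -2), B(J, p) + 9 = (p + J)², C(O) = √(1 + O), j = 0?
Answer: 230 - 20*√2 ≈ 201.72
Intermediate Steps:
B(J, p) = -9 + (J + p)² (B(J, p) = -9 + (p + J)² = -9 + (J + p)²)
L(w, U) = -5 + U + w (L(w, U) = (w + U) + (-9 + (0 - 2)²) = (U + w) + (-9 + (-2)²) = (U + w) + (-9 + 4) = (U + w) - 5 = -5 + U + w)
(C(7) - 23)*L(-2, -3) = (√(1 + 7) - 23)*(-5 - 3 - 2) = (√8 - 23)*(-10) = (2*√2 - 23)*(-10) = (-23 + 2*√2)*(-10) = 230 - 20*√2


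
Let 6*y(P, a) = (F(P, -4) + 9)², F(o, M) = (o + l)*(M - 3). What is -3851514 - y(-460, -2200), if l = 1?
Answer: -5581728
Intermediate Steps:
F(o, M) = (1 + o)*(-3 + M) (F(o, M) = (o + 1)*(M - 3) = (1 + o)*(-3 + M))
y(P, a) = (2 - 7*P)²/6 (y(P, a) = ((-3 - 4 - 3*P - 4*P) + 9)²/6 = ((-7 - 7*P) + 9)²/6 = (2 - 7*P)²/6)
-3851514 - y(-460, -2200) = -3851514 - (-2 + 7*(-460))²/6 = -3851514 - (-2 - 3220)²/6 = -3851514 - (-3222)²/6 = -3851514 - 10381284/6 = -3851514 - 1*1730214 = -3851514 - 1730214 = -5581728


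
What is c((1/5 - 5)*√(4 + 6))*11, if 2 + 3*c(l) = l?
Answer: -22/3 - 88*√10/5 ≈ -62.989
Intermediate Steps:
c(l) = -⅔ + l/3
c((1/5 - 5)*√(4 + 6))*11 = (-⅔ + ((1/5 - 5)*√(4 + 6))/3)*11 = (-⅔ + ((⅕ - 5)*√10)/3)*11 = (-⅔ + (-24*√10/5)/3)*11 = (-⅔ - 8*√10/5)*11 = -22/3 - 88*√10/5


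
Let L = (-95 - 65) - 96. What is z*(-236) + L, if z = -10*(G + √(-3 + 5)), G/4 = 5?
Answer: 46944 + 2360*√2 ≈ 50282.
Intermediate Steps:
L = -256 (L = -160 - 96 = -256)
G = 20 (G = 4*5 = 20)
z = -200 - 10*√2 (z = -10*(20 + √(-3 + 5)) = -10*(20 + √2) = -200 - 10*√2 ≈ -214.14)
z*(-236) + L = (-200 - 10*√2)*(-236) - 256 = (47200 + 2360*√2) - 256 = 46944 + 2360*√2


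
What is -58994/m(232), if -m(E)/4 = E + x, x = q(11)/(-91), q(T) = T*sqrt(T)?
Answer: 28334700212/445715213 + 29526497*sqrt(11)/891430426 ≈ 63.681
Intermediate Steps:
q(T) = T**(3/2)
x = -11*sqrt(11)/91 (x = 11**(3/2)/(-91) = (11*sqrt(11))*(-1/91) = -11*sqrt(11)/91 ≈ -0.40091)
m(E) = -4*E + 44*sqrt(11)/91 (m(E) = -4*(E - 11*sqrt(11)/91) = -4*E + 44*sqrt(11)/91)
-58994/m(232) = -58994/(-4*232 + 44*sqrt(11)/91) = -58994/(-928 + 44*sqrt(11)/91)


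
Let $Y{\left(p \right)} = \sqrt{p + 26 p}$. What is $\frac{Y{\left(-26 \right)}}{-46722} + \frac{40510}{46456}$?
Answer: $\frac{20255}{23228} - \frac{i \sqrt{78}}{15574} \approx 0.87201 - 0.00056708 i$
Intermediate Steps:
$Y{\left(p \right)} = 3 \sqrt{3} \sqrt{p}$ ($Y{\left(p \right)} = \sqrt{27 p} = 3 \sqrt{3} \sqrt{p}$)
$\frac{Y{\left(-26 \right)}}{-46722} + \frac{40510}{46456} = \frac{3 \sqrt{3} \sqrt{-26}}{-46722} + \frac{40510}{46456} = 3 \sqrt{3} i \sqrt{26} \left(- \frac{1}{46722}\right) + 40510 \cdot \frac{1}{46456} = 3 i \sqrt{78} \left(- \frac{1}{46722}\right) + \frac{20255}{23228} = - \frac{i \sqrt{78}}{15574} + \frac{20255}{23228} = \frac{20255}{23228} - \frac{i \sqrt{78}}{15574}$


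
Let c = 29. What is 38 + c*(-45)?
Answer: -1267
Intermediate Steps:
38 + c*(-45) = 38 + 29*(-45) = 38 - 1305 = -1267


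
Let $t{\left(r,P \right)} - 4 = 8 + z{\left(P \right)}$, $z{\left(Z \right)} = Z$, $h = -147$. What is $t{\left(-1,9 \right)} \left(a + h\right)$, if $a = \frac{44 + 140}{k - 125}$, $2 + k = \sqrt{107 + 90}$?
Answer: $- \frac{1774029}{569} - \frac{138 \sqrt{197}}{569} \approx -3121.2$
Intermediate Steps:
$k = -2 + \sqrt{197}$ ($k = -2 + \sqrt{107 + 90} = -2 + \sqrt{197} \approx 12.036$)
$a = \frac{184}{-127 + \sqrt{197}}$ ($a = \frac{44 + 140}{\left(-2 + \sqrt{197}\right) - 125} = \frac{184}{-127 + \sqrt{197}} \approx -1.6288$)
$t{\left(r,P \right)} = 12 + P$ ($t{\left(r,P \right)} = 4 + \left(8 + P\right) = 12 + P$)
$t{\left(-1,9 \right)} \left(a + h\right) = \left(12 + 9\right) \left(\left(- \frac{5842}{3983} - \frac{46 \sqrt{197}}{3983}\right) - 147\right) = 21 \left(- \frac{591343}{3983} - \frac{46 \sqrt{197}}{3983}\right) = - \frac{1774029}{569} - \frac{138 \sqrt{197}}{569}$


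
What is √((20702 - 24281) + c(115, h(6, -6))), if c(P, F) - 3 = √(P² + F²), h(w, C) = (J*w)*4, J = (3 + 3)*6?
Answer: √(-3576 + √759721) ≈ 52.004*I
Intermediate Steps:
J = 36 (J = 6*6 = 36)
h(w, C) = 144*w (h(w, C) = (36*w)*4 = 144*w)
c(P, F) = 3 + √(F² + P²) (c(P, F) = 3 + √(P² + F²) = 3 + √(F² + P²))
√((20702 - 24281) + c(115, h(6, -6))) = √((20702 - 24281) + (3 + √((144*6)² + 115²))) = √(-3579 + (3 + √(864² + 13225))) = √(-3579 + (3 + √(746496 + 13225))) = √(-3579 + (3 + √759721)) = √(-3576 + √759721)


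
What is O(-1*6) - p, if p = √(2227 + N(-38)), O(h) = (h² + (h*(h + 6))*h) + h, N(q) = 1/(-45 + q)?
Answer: 30 - 2*√3835430/83 ≈ -17.191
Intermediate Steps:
O(h) = h + h² + h²*(6 + h) (O(h) = (h² + (h*(6 + h))*h) + h = (h² + h²*(6 + h)) + h = h + h² + h²*(6 + h))
p = 2*√3835430/83 (p = √(2227 + 1/(-45 - 38)) = √(2227 + 1/(-83)) = √(2227 - 1/83) = √(184840/83) = 2*√3835430/83 ≈ 47.191)
O(-1*6) - p = (-1*6)*(1 + (-1*6)² + 7*(-1*6)) - 2*√3835430/83 = -6*(1 + (-6)² + 7*(-6)) - 2*√3835430/83 = -6*(1 + 36 - 42) - 2*√3835430/83 = -6*(-5) - 2*√3835430/83 = 30 - 2*√3835430/83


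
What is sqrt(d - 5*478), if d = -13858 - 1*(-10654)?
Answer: I*sqrt(5594) ≈ 74.793*I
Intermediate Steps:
d = -3204 (d = -13858 + 10654 = -3204)
sqrt(d - 5*478) = sqrt(-3204 - 5*478) = sqrt(-3204 - 2390) = sqrt(-5594) = I*sqrt(5594)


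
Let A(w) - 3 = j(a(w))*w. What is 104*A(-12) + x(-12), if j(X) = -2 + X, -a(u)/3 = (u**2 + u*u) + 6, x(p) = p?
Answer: 1103532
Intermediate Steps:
a(u) = -18 - 6*u**2 (a(u) = -3*((u**2 + u*u) + 6) = -3*((u**2 + u**2) + 6) = -3*(2*u**2 + 6) = -3*(6 + 2*u**2) = -18 - 6*u**2)
A(w) = 3 + w*(-20 - 6*w**2) (A(w) = 3 + (-2 + (-18 - 6*w**2))*w = 3 + (-20 - 6*w**2)*w = 3 + w*(-20 - 6*w**2))
104*A(-12) + x(-12) = 104*(3 - 20*(-12) - 6*(-12)**3) - 12 = 104*(3 + 240 - 6*(-1728)) - 12 = 104*(3 + 240 + 10368) - 12 = 104*10611 - 12 = 1103544 - 12 = 1103532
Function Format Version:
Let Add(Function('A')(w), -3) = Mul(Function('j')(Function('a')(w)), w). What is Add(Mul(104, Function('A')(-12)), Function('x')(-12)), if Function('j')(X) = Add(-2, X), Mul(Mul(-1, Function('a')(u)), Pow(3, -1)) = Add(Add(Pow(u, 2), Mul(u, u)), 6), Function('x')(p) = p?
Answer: 1103532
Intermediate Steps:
Function('a')(u) = Add(-18, Mul(-6, Pow(u, 2))) (Function('a')(u) = Mul(-3, Add(Add(Pow(u, 2), Mul(u, u)), 6)) = Mul(-3, Add(Add(Pow(u, 2), Pow(u, 2)), 6)) = Mul(-3, Add(Mul(2, Pow(u, 2)), 6)) = Mul(-3, Add(6, Mul(2, Pow(u, 2)))) = Add(-18, Mul(-6, Pow(u, 2))))
Function('A')(w) = Add(3, Mul(w, Add(-20, Mul(-6, Pow(w, 2))))) (Function('A')(w) = Add(3, Mul(Add(-2, Add(-18, Mul(-6, Pow(w, 2)))), w)) = Add(3, Mul(Add(-20, Mul(-6, Pow(w, 2))), w)) = Add(3, Mul(w, Add(-20, Mul(-6, Pow(w, 2))))))
Add(Mul(104, Function('A')(-12)), Function('x')(-12)) = Add(Mul(104, Add(3, Mul(-20, -12), Mul(-6, Pow(-12, 3)))), -12) = Add(Mul(104, Add(3, 240, Mul(-6, -1728))), -12) = Add(Mul(104, Add(3, 240, 10368)), -12) = Add(Mul(104, 10611), -12) = Add(1103544, -12) = 1103532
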